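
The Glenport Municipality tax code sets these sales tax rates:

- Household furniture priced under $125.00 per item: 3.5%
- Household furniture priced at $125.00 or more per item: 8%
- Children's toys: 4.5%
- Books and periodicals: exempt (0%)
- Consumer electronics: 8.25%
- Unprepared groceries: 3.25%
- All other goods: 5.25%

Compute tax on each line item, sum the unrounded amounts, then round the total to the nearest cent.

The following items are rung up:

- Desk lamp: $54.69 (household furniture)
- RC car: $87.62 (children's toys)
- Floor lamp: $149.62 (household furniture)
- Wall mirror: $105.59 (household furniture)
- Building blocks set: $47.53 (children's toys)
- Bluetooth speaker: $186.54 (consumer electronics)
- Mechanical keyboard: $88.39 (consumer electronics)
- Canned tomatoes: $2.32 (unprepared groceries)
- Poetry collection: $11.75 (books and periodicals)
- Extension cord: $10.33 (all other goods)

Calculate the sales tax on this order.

$46.96

Desk lamp $54.69: household furniture, under $125.00 → 3.5% → $1.91415
RC car $87.62: children's toys → 4.5% → $3.9429
Floor lamp $149.62: household furniture, $125.00 or more → 8% → $11.9696
Wall mirror $105.59: household furniture, under $125.00 → 3.5% → $3.69565
Building blocks set $47.53: children's toys → 4.5% → $2.13885
Bluetooth speaker $186.54: consumer electronics → 8.25% → $15.38955
Mechanical keyboard $88.39: consumer electronics → 8.25% → $7.292175
Canned tomatoes $2.32: unprepared groceries → 3.25% → $0.0754
Poetry collection $11.75: books and periodicals → 0% → $0.00
Extension cord $10.33: all other goods → 5.25% → $0.542325
Unrounded tax sum = $46.9606 → $46.96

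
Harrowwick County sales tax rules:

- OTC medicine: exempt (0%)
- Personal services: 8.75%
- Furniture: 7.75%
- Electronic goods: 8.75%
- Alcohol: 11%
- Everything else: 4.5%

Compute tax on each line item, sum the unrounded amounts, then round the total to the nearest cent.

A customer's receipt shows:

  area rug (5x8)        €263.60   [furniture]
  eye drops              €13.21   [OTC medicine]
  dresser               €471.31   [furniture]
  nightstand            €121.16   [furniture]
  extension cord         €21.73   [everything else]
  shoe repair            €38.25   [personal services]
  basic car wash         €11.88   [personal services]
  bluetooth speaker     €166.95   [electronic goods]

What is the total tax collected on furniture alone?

€66.35

Area rug (5x8) €263.60: furniture → 7.75% → €20.429
Dresser €471.31: furniture → 7.75% → €36.526525
Nightstand €121.16: furniture → 7.75% → €9.3899
Tax on furniture: unrounded sum = €66.345425 → €66.35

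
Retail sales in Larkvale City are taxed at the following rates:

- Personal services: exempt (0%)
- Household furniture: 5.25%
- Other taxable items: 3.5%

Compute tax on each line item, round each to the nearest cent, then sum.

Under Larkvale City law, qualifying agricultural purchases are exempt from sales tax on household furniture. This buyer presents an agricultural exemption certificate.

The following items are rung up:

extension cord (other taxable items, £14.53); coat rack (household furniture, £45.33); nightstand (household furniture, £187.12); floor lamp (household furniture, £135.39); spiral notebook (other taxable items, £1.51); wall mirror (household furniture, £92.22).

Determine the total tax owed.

£0.56

Extension cord £14.53: other taxable items → 3.5% → £0.51
Coat rack £45.33: household furniture, buyer-exempt → 0% → £0.00
Nightstand £187.12: household furniture, buyer-exempt → 0% → £0.00
Floor lamp £135.39: household furniture, buyer-exempt → 0% → £0.00
Spiral notebook £1.51: other taxable items → 3.5% → £0.05
Wall mirror £92.22: household furniture, buyer-exempt → 0% → £0.00
Total tax = £0.51 + £0.05 = £0.56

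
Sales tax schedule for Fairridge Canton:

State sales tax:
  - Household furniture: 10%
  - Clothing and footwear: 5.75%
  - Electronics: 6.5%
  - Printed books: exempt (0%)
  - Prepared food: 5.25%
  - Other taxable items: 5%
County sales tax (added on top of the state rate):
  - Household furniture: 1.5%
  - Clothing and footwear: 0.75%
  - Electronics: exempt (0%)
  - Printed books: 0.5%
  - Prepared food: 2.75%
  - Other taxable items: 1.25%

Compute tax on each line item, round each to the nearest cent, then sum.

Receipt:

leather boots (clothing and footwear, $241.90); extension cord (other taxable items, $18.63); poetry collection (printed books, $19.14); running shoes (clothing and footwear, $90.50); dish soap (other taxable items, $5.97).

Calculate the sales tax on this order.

Leather boots $241.90: clothing and footwear → 5.75% + 0.75% county = 6.5% → $15.72
Extension cord $18.63: other taxable items → 5% + 1.25% county = 6.25% → $1.16
Poetry collection $19.14: printed books → 0% + 0.5% county = 0.5% → $0.10
Running shoes $90.50: clothing and footwear → 5.75% + 0.75% county = 6.5% → $5.88
Dish soap $5.97: other taxable items → 5% + 1.25% county = 6.25% → $0.37
Total tax = $15.72 + $1.16 + $0.10 + $5.88 + $0.37 = $23.23

$23.23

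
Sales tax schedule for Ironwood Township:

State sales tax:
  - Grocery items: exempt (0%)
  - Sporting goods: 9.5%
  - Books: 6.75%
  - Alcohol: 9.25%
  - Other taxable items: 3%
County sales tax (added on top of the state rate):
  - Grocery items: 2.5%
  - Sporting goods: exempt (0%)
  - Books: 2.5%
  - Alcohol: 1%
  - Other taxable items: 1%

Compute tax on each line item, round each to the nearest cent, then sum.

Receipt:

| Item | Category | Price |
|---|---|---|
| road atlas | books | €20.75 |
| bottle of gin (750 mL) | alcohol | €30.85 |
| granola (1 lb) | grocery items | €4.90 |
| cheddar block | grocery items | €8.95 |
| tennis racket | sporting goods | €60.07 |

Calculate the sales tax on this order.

€11.13

Road atlas €20.75: books → 6.75% + 2.5% county = 9.25% → €1.92
Bottle of gin (750 mL) €30.85: alcohol → 9.25% + 1% county = 10.25% → €3.16
Granola (1 lb) €4.90: grocery items → 0% + 2.5% county = 2.5% → €0.12
Cheddar block €8.95: grocery items → 0% + 2.5% county = 2.5% → €0.22
Tennis racket €60.07: sporting goods → 9.5% + 0% county = 9.5% → €5.71
Total tax = €1.92 + €3.16 + €0.12 + €0.22 + €5.71 = €11.13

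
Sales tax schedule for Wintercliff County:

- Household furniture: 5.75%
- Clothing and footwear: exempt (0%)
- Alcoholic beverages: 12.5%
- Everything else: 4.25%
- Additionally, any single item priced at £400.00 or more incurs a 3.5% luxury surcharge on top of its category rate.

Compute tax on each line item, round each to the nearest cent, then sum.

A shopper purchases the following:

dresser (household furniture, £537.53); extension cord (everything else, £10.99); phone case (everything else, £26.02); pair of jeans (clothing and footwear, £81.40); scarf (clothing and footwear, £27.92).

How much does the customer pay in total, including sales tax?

£735.16

Dresser £537.53: household furniture → 5.75% + 3.5% surcharge = 9.25% → £49.72
Extension cord £10.99: everything else → 4.25% → £0.47
Phone case £26.02: everything else → 4.25% → £1.11
Pair of jeans £81.40: clothing and footwear → 0% → £0.00
Scarf £27.92: clothing and footwear → 0% → £0.00
Subtotal = £683.86; tax = £51.30; total due = £735.16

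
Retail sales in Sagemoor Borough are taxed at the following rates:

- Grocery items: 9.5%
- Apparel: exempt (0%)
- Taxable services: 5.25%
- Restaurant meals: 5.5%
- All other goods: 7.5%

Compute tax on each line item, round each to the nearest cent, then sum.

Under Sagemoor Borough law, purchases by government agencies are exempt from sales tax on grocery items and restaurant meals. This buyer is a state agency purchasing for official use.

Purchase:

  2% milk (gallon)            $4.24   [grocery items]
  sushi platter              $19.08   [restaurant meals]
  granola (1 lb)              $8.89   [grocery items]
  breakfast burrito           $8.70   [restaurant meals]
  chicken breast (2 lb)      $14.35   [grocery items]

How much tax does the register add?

$0.00

2% milk (gallon) $4.24: grocery items, buyer-exempt → 0% → $0.00
Sushi platter $19.08: restaurant meals, buyer-exempt → 0% → $0.00
Granola (1 lb) $8.89: grocery items, buyer-exempt → 0% → $0.00
Breakfast burrito $8.70: restaurant meals, buyer-exempt → 0% → $0.00
Chicken breast (2 lb) $14.35: grocery items, buyer-exempt → 0% → $0.00
Total tax = $0.00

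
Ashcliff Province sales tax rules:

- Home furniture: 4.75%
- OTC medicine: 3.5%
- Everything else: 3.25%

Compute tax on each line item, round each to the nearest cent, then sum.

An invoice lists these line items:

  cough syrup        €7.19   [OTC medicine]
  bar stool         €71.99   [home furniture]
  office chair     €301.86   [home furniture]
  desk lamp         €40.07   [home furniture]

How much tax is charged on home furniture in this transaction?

Bar stool €71.99: home furniture → 4.75% → €3.42
Office chair €301.86: home furniture → 4.75% → €14.34
Desk lamp €40.07: home furniture → 4.75% → €1.90
Tax on home furniture = €3.42 + €14.34 + €1.90 = €19.66

€19.66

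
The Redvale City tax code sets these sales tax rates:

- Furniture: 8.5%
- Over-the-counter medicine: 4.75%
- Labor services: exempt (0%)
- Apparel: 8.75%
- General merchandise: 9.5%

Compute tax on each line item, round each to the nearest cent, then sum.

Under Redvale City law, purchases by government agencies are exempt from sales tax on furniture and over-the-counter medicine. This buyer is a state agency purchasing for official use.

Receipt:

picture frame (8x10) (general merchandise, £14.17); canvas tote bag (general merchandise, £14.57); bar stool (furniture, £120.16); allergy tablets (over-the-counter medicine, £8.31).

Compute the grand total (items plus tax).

Picture frame (8x10) £14.17: general merchandise → 9.5% → £1.35
Canvas tote bag £14.57: general merchandise → 9.5% → £1.38
Bar stool £120.16: furniture, buyer-exempt → 0% → £0.00
Allergy tablets £8.31: over-the-counter medicine, buyer-exempt → 0% → £0.00
Subtotal = £157.21; tax = £2.73; total due = £159.94

£159.94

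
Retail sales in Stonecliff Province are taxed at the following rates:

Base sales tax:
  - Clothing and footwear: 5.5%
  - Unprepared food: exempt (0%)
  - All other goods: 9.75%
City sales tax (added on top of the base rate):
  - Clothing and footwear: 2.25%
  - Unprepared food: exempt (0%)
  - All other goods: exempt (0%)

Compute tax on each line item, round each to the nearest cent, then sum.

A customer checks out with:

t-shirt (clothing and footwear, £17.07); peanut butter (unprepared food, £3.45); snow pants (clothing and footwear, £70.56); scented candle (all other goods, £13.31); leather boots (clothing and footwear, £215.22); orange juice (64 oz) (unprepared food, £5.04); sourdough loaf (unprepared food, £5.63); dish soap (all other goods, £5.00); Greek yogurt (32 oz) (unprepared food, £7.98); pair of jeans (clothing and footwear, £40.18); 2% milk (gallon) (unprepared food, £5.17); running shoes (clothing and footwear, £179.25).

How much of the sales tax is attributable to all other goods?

Scented candle £13.31: all other goods → 9.75% + 0% city = 9.75% → £1.30
Dish soap £5.00: all other goods → 9.75% + 0% city = 9.75% → £0.49
Tax on all other goods = £1.30 + £0.49 = £1.79

£1.79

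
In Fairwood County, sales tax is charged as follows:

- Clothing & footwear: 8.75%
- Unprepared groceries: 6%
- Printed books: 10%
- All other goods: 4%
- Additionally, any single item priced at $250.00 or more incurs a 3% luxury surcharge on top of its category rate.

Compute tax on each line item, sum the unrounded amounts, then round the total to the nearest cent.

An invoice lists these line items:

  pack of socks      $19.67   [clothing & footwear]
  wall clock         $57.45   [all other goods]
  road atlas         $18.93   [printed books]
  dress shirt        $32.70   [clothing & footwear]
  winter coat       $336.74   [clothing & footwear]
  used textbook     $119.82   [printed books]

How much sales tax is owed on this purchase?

$60.32

Pack of socks $19.67: clothing & footwear → 8.75% → $1.721125
Wall clock $57.45: all other goods → 4% → $2.298
Road atlas $18.93: printed books → 10% → $1.893
Dress shirt $32.70: clothing & footwear → 8.75% → $2.86125
Winter coat $336.74: clothing & footwear → 8.75% + 3% surcharge = 11.75% → $39.56695
Used textbook $119.82: printed books → 10% → $11.982
Unrounded tax sum = $60.322325 → $60.32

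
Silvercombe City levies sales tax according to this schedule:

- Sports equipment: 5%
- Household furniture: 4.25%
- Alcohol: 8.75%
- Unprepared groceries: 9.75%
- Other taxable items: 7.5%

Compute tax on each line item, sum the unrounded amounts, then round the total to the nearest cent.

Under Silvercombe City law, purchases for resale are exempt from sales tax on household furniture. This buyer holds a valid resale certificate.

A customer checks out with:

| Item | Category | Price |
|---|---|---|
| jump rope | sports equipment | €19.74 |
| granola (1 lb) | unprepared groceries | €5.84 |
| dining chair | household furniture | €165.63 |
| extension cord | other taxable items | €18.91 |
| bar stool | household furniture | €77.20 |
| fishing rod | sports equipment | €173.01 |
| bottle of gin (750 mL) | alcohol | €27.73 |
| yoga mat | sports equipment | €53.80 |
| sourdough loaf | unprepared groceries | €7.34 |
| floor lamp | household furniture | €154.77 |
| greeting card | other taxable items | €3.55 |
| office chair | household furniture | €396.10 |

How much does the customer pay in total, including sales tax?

Jump rope €19.74: sports equipment → 5% → €0.987
Granola (1 lb) €5.84: unprepared groceries → 9.75% → €0.5694
Dining chair €165.63: household furniture, buyer-exempt → 0% → €0.00
Extension cord €18.91: other taxable items → 7.5% → €1.41825
Bar stool €77.20: household furniture, buyer-exempt → 0% → €0.00
Fishing rod €173.01: sports equipment → 5% → €8.6505
Bottle of gin (750 mL) €27.73: alcohol → 8.75% → €2.426375
Yoga mat €53.80: sports equipment → 5% → €2.69
Sourdough loaf €7.34: unprepared groceries → 9.75% → €0.71565
Floor lamp €154.77: household furniture, buyer-exempt → 0% → €0.00
Greeting card €3.55: other taxable items → 7.5% → €0.26625
Office chair €396.10: household furniture, buyer-exempt → 0% → €0.00
Subtotal = €1103.62; unrounded tax = €17.723425 → €17.72; total due = €1121.34

€1121.34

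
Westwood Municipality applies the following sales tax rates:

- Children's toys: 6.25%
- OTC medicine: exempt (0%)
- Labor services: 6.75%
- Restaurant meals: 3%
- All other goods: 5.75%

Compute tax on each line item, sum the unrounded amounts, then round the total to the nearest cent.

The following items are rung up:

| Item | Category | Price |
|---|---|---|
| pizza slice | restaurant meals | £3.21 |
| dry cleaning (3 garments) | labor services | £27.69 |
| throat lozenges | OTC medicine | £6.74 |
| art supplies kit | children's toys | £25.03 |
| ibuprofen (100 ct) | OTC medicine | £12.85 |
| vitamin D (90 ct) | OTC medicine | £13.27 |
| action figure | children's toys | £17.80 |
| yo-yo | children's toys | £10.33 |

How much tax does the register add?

Pizza slice £3.21: restaurant meals → 3% → £0.0963
Dry cleaning (3 garments) £27.69: labor services → 6.75% → £1.869075
Throat lozenges £6.74: OTC medicine → 0% → £0.00
Art supplies kit £25.03: children's toys → 6.25% → £1.564375
Ibuprofen (100 ct) £12.85: OTC medicine → 0% → £0.00
Vitamin D (90 ct) £13.27: OTC medicine → 0% → £0.00
Action figure £17.80: children's toys → 6.25% → £1.1125
Yo-yo £10.33: children's toys → 6.25% → £0.645625
Unrounded tax sum = £5.287875 → £5.29

£5.29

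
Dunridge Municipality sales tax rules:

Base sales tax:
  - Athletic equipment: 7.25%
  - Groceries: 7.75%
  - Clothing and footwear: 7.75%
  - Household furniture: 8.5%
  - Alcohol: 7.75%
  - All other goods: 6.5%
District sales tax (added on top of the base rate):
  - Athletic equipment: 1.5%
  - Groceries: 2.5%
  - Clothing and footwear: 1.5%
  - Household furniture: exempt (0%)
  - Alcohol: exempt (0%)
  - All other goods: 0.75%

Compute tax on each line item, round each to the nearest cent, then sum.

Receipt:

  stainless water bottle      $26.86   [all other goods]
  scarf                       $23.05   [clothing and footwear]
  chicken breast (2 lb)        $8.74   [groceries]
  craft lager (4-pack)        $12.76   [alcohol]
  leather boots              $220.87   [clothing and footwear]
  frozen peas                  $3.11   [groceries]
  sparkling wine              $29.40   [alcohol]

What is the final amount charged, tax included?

$353.79

Stainless water bottle $26.86: all other goods → 6.5% + 0.75% district = 7.25% → $1.95
Scarf $23.05: clothing and footwear → 7.75% + 1.5% district = 9.25% → $2.13
Chicken breast (2 lb) $8.74: groceries → 7.75% + 2.5% district = 10.25% → $0.90
Craft lager (4-pack) $12.76: alcohol → 7.75% + 0% district = 7.75% → $0.99
Leather boots $220.87: clothing and footwear → 7.75% + 1.5% district = 9.25% → $20.43
Frozen peas $3.11: groceries → 7.75% + 2.5% district = 10.25% → $0.32
Sparkling wine $29.40: alcohol → 7.75% + 0% district = 7.75% → $2.28
Subtotal = $324.79; tax = $29.00; total due = $353.79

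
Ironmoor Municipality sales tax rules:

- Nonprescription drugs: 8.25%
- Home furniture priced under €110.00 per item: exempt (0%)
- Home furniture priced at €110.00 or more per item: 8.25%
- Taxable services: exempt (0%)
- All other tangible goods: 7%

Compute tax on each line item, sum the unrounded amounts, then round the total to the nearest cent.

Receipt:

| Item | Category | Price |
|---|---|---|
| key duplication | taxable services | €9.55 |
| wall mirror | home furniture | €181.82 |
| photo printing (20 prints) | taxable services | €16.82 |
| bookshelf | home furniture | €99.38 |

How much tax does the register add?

€15.00

Key duplication €9.55: taxable services → 0% → €0.00
Wall mirror €181.82: home furniture, €110.00 or more → 8.25% → €15.00015
Photo printing (20 prints) €16.82: taxable services → 0% → €0.00
Bookshelf €99.38: home furniture, under €110.00 → 0% → €0.00
Unrounded tax sum = €15.00015 → €15.00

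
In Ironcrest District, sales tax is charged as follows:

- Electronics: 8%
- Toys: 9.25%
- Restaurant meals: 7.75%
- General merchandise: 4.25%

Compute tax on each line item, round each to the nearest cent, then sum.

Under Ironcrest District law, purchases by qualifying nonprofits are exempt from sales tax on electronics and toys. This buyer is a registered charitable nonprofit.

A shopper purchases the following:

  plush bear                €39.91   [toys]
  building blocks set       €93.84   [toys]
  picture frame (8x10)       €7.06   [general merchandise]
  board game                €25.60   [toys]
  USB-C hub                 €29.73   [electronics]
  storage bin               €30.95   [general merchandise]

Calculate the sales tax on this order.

€1.62

Plush bear €39.91: toys, buyer-exempt → 0% → €0.00
Building blocks set €93.84: toys, buyer-exempt → 0% → €0.00
Picture frame (8x10) €7.06: general merchandise → 4.25% → €0.30
Board game €25.60: toys, buyer-exempt → 0% → €0.00
USB-C hub €29.73: electronics, buyer-exempt → 0% → €0.00
Storage bin €30.95: general merchandise → 4.25% → €1.32
Total tax = €0.30 + €1.32 = €1.62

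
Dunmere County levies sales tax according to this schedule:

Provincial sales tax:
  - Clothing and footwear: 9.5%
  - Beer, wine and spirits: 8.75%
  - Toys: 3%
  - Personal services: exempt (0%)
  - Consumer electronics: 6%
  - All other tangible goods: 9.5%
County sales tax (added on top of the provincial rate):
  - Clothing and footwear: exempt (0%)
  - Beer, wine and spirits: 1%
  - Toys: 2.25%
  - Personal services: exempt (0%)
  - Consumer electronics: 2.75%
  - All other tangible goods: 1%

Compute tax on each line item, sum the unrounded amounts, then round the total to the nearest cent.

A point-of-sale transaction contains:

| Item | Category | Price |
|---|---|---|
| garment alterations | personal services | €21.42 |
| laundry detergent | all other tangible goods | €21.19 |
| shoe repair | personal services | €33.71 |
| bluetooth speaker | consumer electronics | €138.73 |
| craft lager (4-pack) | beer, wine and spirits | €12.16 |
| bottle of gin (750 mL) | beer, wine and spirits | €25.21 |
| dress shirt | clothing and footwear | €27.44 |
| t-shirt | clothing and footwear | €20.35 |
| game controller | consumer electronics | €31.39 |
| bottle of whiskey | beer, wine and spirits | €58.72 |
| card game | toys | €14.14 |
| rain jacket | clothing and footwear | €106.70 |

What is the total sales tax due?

€41.90

Garment alterations €21.42: personal services → 0% + 0% county = 0% → €0.00
Laundry detergent €21.19: all other tangible goods → 9.5% + 1% county = 10.5% → €2.22495
Shoe repair €33.71: personal services → 0% + 0% county = 0% → €0.00
Bluetooth speaker €138.73: consumer electronics → 6% + 2.75% county = 8.75% → €12.138875
Craft lager (4-pack) €12.16: beer, wine and spirits → 8.75% + 1% county = 9.75% → €1.1856
Bottle of gin (750 mL) €25.21: beer, wine and spirits → 8.75% + 1% county = 9.75% → €2.457975
Dress shirt €27.44: clothing and footwear → 9.5% + 0% county = 9.5% → €2.6068
T-shirt €20.35: clothing and footwear → 9.5% + 0% county = 9.5% → €1.93325
Game controller €31.39: consumer electronics → 6% + 2.75% county = 8.75% → €2.746625
Bottle of whiskey €58.72: beer, wine and spirits → 8.75% + 1% county = 9.75% → €5.7252
Card game €14.14: toys → 3% + 2.25% county = 5.25% → €0.74235
Rain jacket €106.70: clothing and footwear → 9.5% + 0% county = 9.5% → €10.1365
Unrounded tax sum = €41.898125 → €41.90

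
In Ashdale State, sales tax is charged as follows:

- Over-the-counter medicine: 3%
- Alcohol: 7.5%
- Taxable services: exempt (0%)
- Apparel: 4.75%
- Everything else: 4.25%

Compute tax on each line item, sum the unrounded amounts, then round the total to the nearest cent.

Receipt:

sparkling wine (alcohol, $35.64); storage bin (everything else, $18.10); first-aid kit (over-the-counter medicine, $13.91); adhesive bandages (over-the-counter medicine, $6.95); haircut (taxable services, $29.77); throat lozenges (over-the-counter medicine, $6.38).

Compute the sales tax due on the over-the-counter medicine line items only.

First-aid kit $13.91: over-the-counter medicine → 3% → $0.4173
Adhesive bandages $6.95: over-the-counter medicine → 3% → $0.2085
Throat lozenges $6.38: over-the-counter medicine → 3% → $0.1914
Tax on over-the-counter medicine: unrounded sum = $0.8172 → $0.82

$0.82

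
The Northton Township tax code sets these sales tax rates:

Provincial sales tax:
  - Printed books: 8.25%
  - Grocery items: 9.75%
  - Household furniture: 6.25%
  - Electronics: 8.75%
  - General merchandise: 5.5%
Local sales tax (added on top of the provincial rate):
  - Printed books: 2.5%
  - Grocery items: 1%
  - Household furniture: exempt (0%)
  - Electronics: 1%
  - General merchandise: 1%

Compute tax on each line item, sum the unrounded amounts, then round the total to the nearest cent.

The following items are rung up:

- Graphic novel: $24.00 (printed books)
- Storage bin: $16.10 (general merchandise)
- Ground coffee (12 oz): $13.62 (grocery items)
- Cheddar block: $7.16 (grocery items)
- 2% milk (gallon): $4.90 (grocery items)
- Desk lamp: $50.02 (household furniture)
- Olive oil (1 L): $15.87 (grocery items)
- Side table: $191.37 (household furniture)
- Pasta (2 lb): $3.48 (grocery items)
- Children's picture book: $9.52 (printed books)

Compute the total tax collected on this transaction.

$24.58

Graphic novel $24.00: printed books → 8.25% + 2.5% local = 10.75% → $2.58
Storage bin $16.10: general merchandise → 5.5% + 1% local = 6.5% → $1.0465
Ground coffee (12 oz) $13.62: grocery items → 9.75% + 1% local = 10.75% → $1.46415
Cheddar block $7.16: grocery items → 9.75% + 1% local = 10.75% → $0.7697
2% milk (gallon) $4.90: grocery items → 9.75% + 1% local = 10.75% → $0.52675
Desk lamp $50.02: household furniture → 6.25% + 0% local = 6.25% → $3.12625
Olive oil (1 L) $15.87: grocery items → 9.75% + 1% local = 10.75% → $1.706025
Side table $191.37: household furniture → 6.25% + 0% local = 6.25% → $11.960625
Pasta (2 lb) $3.48: grocery items → 9.75% + 1% local = 10.75% → $0.3741
Children's picture book $9.52: printed books → 8.25% + 2.5% local = 10.75% → $1.0234
Unrounded tax sum = $24.5775 → $24.58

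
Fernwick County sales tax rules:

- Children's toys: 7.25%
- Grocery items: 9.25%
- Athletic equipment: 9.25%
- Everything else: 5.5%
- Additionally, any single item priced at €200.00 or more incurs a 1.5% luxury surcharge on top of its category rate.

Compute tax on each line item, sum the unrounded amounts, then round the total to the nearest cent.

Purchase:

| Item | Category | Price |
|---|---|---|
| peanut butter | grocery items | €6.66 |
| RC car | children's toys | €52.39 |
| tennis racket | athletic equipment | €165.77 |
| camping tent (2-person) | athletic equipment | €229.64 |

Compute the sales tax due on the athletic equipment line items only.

€40.02

Tennis racket €165.77: athletic equipment → 9.25% → €15.333725
Camping tent (2-person) €229.64: athletic equipment → 9.25% + 1.5% surcharge = 10.75% → €24.6863
Tax on athletic equipment: unrounded sum = €40.020025 → €40.02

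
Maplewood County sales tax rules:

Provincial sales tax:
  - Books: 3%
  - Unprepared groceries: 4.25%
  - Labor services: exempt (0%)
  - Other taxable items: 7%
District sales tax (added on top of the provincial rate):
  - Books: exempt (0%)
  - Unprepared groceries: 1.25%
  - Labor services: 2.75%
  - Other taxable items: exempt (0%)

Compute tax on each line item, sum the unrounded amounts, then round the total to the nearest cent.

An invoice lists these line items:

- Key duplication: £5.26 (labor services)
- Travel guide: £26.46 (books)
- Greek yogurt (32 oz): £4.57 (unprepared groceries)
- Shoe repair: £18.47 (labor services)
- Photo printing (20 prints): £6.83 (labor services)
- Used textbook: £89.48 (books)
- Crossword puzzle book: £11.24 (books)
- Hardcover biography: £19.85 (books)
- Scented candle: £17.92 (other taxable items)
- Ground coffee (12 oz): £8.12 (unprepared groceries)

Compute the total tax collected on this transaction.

£7.20

Key duplication £5.26: labor services → 0% + 2.75% district = 2.75% → £0.14465
Travel guide £26.46: books → 3% + 0% district = 3% → £0.7938
Greek yogurt (32 oz) £4.57: unprepared groceries → 4.25% + 1.25% district = 5.5% → £0.25135
Shoe repair £18.47: labor services → 0% + 2.75% district = 2.75% → £0.507925
Photo printing (20 prints) £6.83: labor services → 0% + 2.75% district = 2.75% → £0.187825
Used textbook £89.48: books → 3% + 0% district = 3% → £2.6844
Crossword puzzle book £11.24: books → 3% + 0% district = 3% → £0.3372
Hardcover biography £19.85: books → 3% + 0% district = 3% → £0.5955
Scented candle £17.92: other taxable items → 7% + 0% district = 7% → £1.2544
Ground coffee (12 oz) £8.12: unprepared groceries → 4.25% + 1.25% district = 5.5% → £0.4466
Unrounded tax sum = £7.20365 → £7.20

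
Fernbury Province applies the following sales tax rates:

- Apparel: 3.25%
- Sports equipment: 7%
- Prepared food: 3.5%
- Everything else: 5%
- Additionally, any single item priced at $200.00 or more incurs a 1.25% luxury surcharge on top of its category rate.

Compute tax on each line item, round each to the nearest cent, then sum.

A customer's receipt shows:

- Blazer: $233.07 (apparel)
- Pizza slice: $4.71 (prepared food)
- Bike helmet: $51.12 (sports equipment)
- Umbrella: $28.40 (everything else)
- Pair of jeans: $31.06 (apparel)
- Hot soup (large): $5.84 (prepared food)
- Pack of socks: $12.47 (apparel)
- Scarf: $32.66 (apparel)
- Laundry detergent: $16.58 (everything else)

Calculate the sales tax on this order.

$19.16

Blazer $233.07: apparel → 3.25% + 1.25% surcharge = 4.5% → $10.49
Pizza slice $4.71: prepared food → 3.5% → $0.16
Bike helmet $51.12: sports equipment → 7% → $3.58
Umbrella $28.40: everything else → 5% → $1.42
Pair of jeans $31.06: apparel → 3.25% → $1.01
Hot soup (large) $5.84: prepared food → 3.5% → $0.20
Pack of socks $12.47: apparel → 3.25% → $0.41
Scarf $32.66: apparel → 3.25% → $1.06
Laundry detergent $16.58: everything else → 5% → $0.83
Total tax = $10.49 + $0.16 + $3.58 + $1.42 + $1.01 + $0.20 + $0.41 + $1.06 + $0.83 = $19.16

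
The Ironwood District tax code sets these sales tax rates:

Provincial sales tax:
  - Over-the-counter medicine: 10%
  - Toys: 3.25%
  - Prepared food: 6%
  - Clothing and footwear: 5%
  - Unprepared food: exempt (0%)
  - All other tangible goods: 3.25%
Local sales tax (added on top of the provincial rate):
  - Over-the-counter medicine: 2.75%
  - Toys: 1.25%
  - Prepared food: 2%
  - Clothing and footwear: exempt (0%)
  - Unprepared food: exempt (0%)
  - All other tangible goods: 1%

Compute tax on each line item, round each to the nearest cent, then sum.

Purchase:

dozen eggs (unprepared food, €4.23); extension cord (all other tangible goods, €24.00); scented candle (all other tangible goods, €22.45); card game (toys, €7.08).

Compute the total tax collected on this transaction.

€2.29

Dozen eggs €4.23: unprepared food → 0% + 0% local = 0% → €0.00
Extension cord €24.00: all other tangible goods → 3.25% + 1% local = 4.25% → €1.02
Scented candle €22.45: all other tangible goods → 3.25% + 1% local = 4.25% → €0.95
Card game €7.08: toys → 3.25% + 1.25% local = 4.5% → €0.32
Total tax = €1.02 + €0.95 + €0.32 = €2.29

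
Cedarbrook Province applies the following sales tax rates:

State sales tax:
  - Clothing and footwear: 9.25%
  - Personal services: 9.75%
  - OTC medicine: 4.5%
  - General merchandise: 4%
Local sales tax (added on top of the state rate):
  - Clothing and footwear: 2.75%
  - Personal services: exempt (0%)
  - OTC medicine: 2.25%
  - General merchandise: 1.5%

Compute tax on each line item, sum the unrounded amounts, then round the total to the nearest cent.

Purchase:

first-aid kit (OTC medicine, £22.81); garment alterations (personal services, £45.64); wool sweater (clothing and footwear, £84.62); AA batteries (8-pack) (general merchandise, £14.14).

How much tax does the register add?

£16.92

First-aid kit £22.81: OTC medicine → 4.5% + 2.25% local = 6.75% → £1.539675
Garment alterations £45.64: personal services → 9.75% + 0% local = 9.75% → £4.4499
Wool sweater £84.62: clothing and footwear → 9.25% + 2.75% local = 12% → £10.1544
AA batteries (8-pack) £14.14: general merchandise → 4% + 1.5% local = 5.5% → £0.7777
Unrounded tax sum = £16.921675 → £16.92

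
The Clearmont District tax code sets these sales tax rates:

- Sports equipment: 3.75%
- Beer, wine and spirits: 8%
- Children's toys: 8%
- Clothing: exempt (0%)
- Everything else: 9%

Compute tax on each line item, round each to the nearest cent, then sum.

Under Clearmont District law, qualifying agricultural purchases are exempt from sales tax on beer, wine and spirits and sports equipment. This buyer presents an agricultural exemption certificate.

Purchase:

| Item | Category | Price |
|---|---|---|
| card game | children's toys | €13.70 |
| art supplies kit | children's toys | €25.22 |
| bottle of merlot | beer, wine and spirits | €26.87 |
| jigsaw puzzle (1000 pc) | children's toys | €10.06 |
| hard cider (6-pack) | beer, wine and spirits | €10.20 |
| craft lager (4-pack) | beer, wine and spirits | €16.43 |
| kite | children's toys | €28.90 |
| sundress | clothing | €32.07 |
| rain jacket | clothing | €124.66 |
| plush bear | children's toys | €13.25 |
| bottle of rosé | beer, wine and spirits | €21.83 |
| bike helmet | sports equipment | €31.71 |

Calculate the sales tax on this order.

€7.29

Card game €13.70: children's toys → 8% → €1.10
Art supplies kit €25.22: children's toys → 8% → €2.02
Bottle of merlot €26.87: beer, wine and spirits, buyer-exempt → 0% → €0.00
Jigsaw puzzle (1000 pc) €10.06: children's toys → 8% → €0.80
Hard cider (6-pack) €10.20: beer, wine and spirits, buyer-exempt → 0% → €0.00
Craft lager (4-pack) €16.43: beer, wine and spirits, buyer-exempt → 0% → €0.00
Kite €28.90: children's toys → 8% → €2.31
Sundress €32.07: clothing → 0% → €0.00
Rain jacket €124.66: clothing → 0% → €0.00
Plush bear €13.25: children's toys → 8% → €1.06
Bottle of rosé €21.83: beer, wine and spirits, buyer-exempt → 0% → €0.00
Bike helmet €31.71: sports equipment, buyer-exempt → 0% → €0.00
Total tax = €1.10 + €2.02 + €0.80 + €2.31 + €1.06 = €7.29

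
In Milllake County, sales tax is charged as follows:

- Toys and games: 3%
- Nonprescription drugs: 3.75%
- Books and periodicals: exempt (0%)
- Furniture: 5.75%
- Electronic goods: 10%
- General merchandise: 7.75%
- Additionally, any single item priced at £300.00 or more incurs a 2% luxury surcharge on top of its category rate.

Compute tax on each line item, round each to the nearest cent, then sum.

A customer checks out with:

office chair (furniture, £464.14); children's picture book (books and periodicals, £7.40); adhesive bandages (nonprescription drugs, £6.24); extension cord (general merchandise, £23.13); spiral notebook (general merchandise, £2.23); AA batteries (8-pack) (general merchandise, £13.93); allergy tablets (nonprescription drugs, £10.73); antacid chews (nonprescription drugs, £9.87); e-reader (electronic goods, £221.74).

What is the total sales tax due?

£62.18

Office chair £464.14: furniture → 5.75% + 2% surcharge = 7.75% → £35.97
Children's picture book £7.40: books and periodicals → 0% → £0.00
Adhesive bandages £6.24: nonprescription drugs → 3.75% → £0.23
Extension cord £23.13: general merchandise → 7.75% → £1.79
Spiral notebook £2.23: general merchandise → 7.75% → £0.17
AA batteries (8-pack) £13.93: general merchandise → 7.75% → £1.08
Allergy tablets £10.73: nonprescription drugs → 3.75% → £0.40
Antacid chews £9.87: nonprescription drugs → 3.75% → £0.37
E-reader £221.74: electronic goods → 10% → £22.17
Total tax = £35.97 + £0.23 + £1.79 + £0.17 + £1.08 + £0.40 + £0.37 + £22.17 = £62.18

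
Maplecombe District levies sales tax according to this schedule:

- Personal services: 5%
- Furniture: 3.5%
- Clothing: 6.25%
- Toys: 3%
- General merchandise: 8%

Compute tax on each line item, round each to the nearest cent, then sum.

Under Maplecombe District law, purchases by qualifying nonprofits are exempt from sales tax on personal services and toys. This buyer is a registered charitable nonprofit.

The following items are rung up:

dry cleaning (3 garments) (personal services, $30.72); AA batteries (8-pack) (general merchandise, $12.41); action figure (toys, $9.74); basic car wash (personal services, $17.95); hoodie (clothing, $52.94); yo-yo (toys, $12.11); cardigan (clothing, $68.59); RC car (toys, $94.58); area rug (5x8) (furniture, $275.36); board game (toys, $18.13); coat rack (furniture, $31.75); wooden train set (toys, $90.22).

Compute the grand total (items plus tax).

$733.84

Dry cleaning (3 garments) $30.72: personal services, buyer-exempt → 0% → $0.00
AA batteries (8-pack) $12.41: general merchandise → 8% → $0.99
Action figure $9.74: toys, buyer-exempt → 0% → $0.00
Basic car wash $17.95: personal services, buyer-exempt → 0% → $0.00
Hoodie $52.94: clothing → 6.25% → $3.31
Yo-yo $12.11: toys, buyer-exempt → 0% → $0.00
Cardigan $68.59: clothing → 6.25% → $4.29
RC car $94.58: toys, buyer-exempt → 0% → $0.00
Area rug (5x8) $275.36: furniture → 3.5% → $9.64
Board game $18.13: toys, buyer-exempt → 0% → $0.00
Coat rack $31.75: furniture → 3.5% → $1.11
Wooden train set $90.22: toys, buyer-exempt → 0% → $0.00
Subtotal = $714.50; tax = $19.34; total due = $733.84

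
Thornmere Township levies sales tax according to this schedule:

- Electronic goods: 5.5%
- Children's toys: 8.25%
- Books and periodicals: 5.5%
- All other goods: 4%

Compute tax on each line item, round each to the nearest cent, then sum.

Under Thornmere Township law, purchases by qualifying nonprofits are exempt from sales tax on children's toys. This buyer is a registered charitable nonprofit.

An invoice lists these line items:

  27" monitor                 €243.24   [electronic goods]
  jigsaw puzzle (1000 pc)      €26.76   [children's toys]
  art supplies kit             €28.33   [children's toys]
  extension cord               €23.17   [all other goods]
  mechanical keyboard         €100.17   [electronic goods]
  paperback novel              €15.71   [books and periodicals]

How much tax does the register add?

€20.68

27" monitor €243.24: electronic goods → 5.5% → €13.38
Jigsaw puzzle (1000 pc) €26.76: children's toys, buyer-exempt → 0% → €0.00
Art supplies kit €28.33: children's toys, buyer-exempt → 0% → €0.00
Extension cord €23.17: all other goods → 4% → €0.93
Mechanical keyboard €100.17: electronic goods → 5.5% → €5.51
Paperback novel €15.71: books and periodicals → 5.5% → €0.86
Total tax = €13.38 + €0.93 + €5.51 + €0.86 = €20.68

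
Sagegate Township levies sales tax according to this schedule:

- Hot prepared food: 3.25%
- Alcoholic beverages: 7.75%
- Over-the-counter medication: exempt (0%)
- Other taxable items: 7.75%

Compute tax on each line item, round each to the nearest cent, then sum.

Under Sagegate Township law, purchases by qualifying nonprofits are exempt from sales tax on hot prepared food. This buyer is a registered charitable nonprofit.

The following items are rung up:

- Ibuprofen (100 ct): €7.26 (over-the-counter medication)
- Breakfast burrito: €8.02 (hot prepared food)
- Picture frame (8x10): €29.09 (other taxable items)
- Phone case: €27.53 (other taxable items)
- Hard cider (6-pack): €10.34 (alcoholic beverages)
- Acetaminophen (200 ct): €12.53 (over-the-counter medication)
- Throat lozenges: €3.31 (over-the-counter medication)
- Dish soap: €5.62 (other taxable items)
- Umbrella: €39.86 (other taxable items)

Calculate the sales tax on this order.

€8.71

Ibuprofen (100 ct) €7.26: over-the-counter medication → 0% → €0.00
Breakfast burrito €8.02: hot prepared food, buyer-exempt → 0% → €0.00
Picture frame (8x10) €29.09: other taxable items → 7.75% → €2.25
Phone case €27.53: other taxable items → 7.75% → €2.13
Hard cider (6-pack) €10.34: alcoholic beverages → 7.75% → €0.80
Acetaminophen (200 ct) €12.53: over-the-counter medication → 0% → €0.00
Throat lozenges €3.31: over-the-counter medication → 0% → €0.00
Dish soap €5.62: other taxable items → 7.75% → €0.44
Umbrella €39.86: other taxable items → 7.75% → €3.09
Total tax = €2.25 + €2.13 + €0.80 + €0.44 + €3.09 = €8.71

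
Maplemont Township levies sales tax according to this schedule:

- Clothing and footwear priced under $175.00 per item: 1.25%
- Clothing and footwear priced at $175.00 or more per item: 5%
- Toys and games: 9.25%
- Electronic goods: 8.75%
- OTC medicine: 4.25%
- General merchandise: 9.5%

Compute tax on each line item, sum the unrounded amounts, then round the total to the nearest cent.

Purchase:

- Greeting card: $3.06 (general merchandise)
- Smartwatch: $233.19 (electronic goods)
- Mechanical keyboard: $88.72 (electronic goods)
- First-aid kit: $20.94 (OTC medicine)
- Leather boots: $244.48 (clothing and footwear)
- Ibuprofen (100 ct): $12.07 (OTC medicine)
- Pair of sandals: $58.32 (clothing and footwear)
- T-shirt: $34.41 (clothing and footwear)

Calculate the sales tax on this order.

Greeting card $3.06: general merchandise → 9.5% → $0.2907
Smartwatch $233.19: electronic goods → 8.75% → $20.404125
Mechanical keyboard $88.72: electronic goods → 8.75% → $7.763
First-aid kit $20.94: OTC medicine → 4.25% → $0.88995
Leather boots $244.48: clothing and footwear, $175.00 or more → 5% → $12.224
Ibuprofen (100 ct) $12.07: OTC medicine → 4.25% → $0.512975
Pair of sandals $58.32: clothing and footwear, under $175.00 → 1.25% → $0.729
T-shirt $34.41: clothing and footwear, under $175.00 → 1.25% → $0.430125
Unrounded tax sum = $43.243875 → $43.24

$43.24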